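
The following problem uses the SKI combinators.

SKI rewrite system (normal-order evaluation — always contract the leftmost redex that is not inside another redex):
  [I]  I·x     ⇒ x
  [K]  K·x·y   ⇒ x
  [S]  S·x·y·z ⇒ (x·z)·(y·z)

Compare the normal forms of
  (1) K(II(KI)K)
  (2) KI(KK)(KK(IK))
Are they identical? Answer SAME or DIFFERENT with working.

Answer: DIFFERENT — A ⇓ KI, B ⇓ K

Reduction:
Term A:
  start: K(II(KI)K)
  →1  K(I(KI)K)
  →2  K(KIK)
  →3  KI

Term B:
  start: KI(KK)(KK(IK))
  →1  I(KK(IK))
  →2  KK(IK)
  →3  K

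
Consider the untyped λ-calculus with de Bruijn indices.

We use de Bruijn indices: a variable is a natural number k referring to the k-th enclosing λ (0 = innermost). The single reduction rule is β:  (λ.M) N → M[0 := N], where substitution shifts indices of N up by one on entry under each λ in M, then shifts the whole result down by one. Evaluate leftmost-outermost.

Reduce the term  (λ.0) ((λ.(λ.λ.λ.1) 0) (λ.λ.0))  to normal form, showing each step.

Answer: normal form = λ.λ.1  (in 3 steps)

Derivation:
  start: (λ.0) ((λ.(λ.λ.λ.1) 0) (λ.λ.0))
  →1  (λ.(λ.λ.λ.1) 0) (λ.λ.0)
  →2  (λ.λ.λ.1) (λ.λ.0)
  →3  λ.λ.1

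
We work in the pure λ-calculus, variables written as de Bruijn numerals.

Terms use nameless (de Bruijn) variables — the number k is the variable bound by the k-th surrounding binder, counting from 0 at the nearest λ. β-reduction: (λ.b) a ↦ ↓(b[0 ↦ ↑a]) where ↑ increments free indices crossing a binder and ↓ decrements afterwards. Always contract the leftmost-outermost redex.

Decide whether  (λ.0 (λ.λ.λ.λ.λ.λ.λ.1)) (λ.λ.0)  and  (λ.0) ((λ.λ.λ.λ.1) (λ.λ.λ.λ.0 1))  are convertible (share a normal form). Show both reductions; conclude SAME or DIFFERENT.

Answer: DIFFERENT — A ⇓ λ.0, B ⇓ λ.λ.λ.1

Working:
Term A:
  start: (λ.0 (λ.λ.λ.λ.λ.λ.λ.1)) (λ.λ.0)
  →1  (λ.λ.0) (λ.λ.λ.λ.λ.λ.λ.1)
  →2  λ.0

Term B:
  start: (λ.0) ((λ.λ.λ.λ.1) (λ.λ.λ.λ.0 1))
  →1  (λ.λ.λ.λ.1) (λ.λ.λ.λ.0 1)
  →2  λ.λ.λ.1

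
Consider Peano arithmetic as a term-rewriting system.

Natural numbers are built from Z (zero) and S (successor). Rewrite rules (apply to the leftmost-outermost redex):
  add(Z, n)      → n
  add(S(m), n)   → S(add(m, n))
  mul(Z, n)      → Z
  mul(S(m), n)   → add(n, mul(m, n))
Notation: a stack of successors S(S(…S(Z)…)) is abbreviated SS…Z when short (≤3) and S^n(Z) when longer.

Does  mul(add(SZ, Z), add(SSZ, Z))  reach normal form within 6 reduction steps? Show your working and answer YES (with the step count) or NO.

  start: mul(add(SZ, Z), add(SSZ, Z))
  →1  mul(S(add(Z, Z)), add(SSZ, Z))
  →2  add(add(SSZ, Z), mul(add(Z, Z), add(SSZ, Z)))
  →3  add(S(add(SZ, Z)), mul(add(Z, Z), add(SSZ, Z)))
  →4  S(add(add(SZ, Z), mul(add(Z, Z), add(SSZ, Z))))
  →5  S(add(S(add(Z, Z)), mul(add(Z, Z), add(SSZ, Z))))
  →6  S(S(add(add(Z, Z), mul(add(Z, Z), add(SSZ, Z)))))

Answer: NO — after 6 steps the term is S(S(add(add(Z, Z), mul(add(Z, Z), add(SSZ, Z))))), not yet normal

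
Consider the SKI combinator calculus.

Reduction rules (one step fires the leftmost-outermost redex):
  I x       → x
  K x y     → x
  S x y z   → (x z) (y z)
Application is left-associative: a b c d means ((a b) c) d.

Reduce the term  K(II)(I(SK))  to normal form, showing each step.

  start: K(II)(I(SK))
  step 1: II
  step 2: I

Answer: normal form = I  (in 2 steps)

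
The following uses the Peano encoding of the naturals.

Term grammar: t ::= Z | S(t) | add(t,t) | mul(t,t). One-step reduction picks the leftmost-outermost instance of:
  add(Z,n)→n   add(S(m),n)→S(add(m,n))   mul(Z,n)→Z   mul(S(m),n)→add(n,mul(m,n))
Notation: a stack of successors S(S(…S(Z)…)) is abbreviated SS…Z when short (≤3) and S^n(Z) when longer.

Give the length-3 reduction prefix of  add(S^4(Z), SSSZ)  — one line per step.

  start: add(S^4(Z), SSSZ)
  step 1: S(add(SSSZ, SSSZ))
  step 2: S(S(add(SSZ, SSSZ)))
  step 3: S(S(S(add(SZ, SSSZ))))

Answer: after 3 steps: S(S(S(add(SZ, SSSZ))))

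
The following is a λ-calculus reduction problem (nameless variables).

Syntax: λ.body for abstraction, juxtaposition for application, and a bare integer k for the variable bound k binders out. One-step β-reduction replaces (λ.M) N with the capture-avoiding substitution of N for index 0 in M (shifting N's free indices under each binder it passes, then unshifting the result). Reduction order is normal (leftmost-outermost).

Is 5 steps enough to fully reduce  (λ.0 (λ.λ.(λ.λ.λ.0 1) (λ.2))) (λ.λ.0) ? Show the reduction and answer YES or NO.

Answer: YES — reaches normal form λ.0 in 2 ≤ 5 steps

Derivation:
  start: (λ.0 (λ.λ.(λ.λ.λ.0 1) (λ.2))) (λ.λ.0)
  step 1: (λ.λ.0) (λ.λ.(λ.λ.λ.0 1) (λ.2))
  step 2: λ.0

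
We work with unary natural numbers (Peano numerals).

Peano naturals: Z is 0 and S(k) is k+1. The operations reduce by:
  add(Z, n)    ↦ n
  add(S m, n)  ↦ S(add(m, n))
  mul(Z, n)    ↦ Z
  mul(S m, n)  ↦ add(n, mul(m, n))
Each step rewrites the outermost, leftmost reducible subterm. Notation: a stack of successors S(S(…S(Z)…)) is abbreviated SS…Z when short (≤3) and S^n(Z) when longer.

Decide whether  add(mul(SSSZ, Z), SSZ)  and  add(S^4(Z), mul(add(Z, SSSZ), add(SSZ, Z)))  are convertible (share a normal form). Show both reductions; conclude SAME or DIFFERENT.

Term A:
  start: add(mul(SSSZ, Z), SSZ)
  step 1: add(add(Z, mul(SSZ, Z)), SSZ)
  step 2: add(mul(SSZ, Z), SSZ)
  step 3: add(add(Z, mul(SZ, Z)), SSZ)
  step 4: add(mul(SZ, Z), SSZ)
  step 5: add(add(Z, mul(Z, Z)), SSZ)
  step 6: add(mul(Z, Z), SSZ)
  step 7: add(Z, SSZ)
  step 8: SSZ

Term B:
  start: add(S^4(Z), mul(add(Z, SSSZ), add(SSZ, Z)))
  step 1: S(add(SSSZ, mul(add(Z, SSSZ), add(SSZ, Z))))
  step 2: S(S(add(SSZ, mul(add(Z, SSSZ), add(SSZ, Z)))))
  step 3: S(S(S(add(SZ, mul(add(Z, SSSZ), add(SSZ, Z))))))
  step 4: S(S(S(S(add(Z, mul(add(Z, SSSZ), add(SSZ, Z)))))))
  step 5: S(S(S(S(mul(add(Z, SSSZ), add(SSZ, Z))))))
  step 6: S(S(S(S(mul(SSSZ, add(SSZ, Z))))))
  step 7: S(S(S(S(add(add(SSZ, Z), mul(SSZ, add(SSZ, Z)))))))
  step 8: S(S(S(S(add(S(add(SZ, Z)), mul(SSZ, add(SSZ, Z)))))))
  step 9: S(S(S(S(S(add(add(SZ, Z), mul(SSZ, add(SSZ, Z))))))))
  step 10: S(S(S(S(S(add(S(add(Z, Z)), mul(SSZ, add(SSZ, Z))))))))
  step 11: S(S(S(S(S(S(add(add(Z, Z), mul(SSZ, add(SSZ, Z)))))))))
  step 12: S(S(S(S(S(S(add(Z, mul(SSZ, add(SSZ, Z)))))))))
  step 13: S(S(S(S(S(S(mul(SSZ, add(SSZ, Z))))))))
  step 14: S(S(S(S(S(S(add(add(SSZ, Z), mul(SZ, add(SSZ, Z)))))))))
  step 15: S(S(S(S(S(S(add(S(add(SZ, Z)), mul(SZ, add(SSZ, Z)))))))))
  step 16: S(S(S(S(S(S(S(add(add(SZ, Z), mul(SZ, add(SSZ, Z))))))))))
  step 17: S(S(S(S(S(S(S(add(S(add(Z, Z)), mul(SZ, add(SSZ, Z))))))))))
  step 18: S(S(S(S(S(S(S(S(add(add(Z, Z), mul(SZ, add(SSZ, Z)))))))))))
  step 19: S(S(S(S(S(S(S(S(add(Z, mul(SZ, add(SSZ, Z)))))))))))
  step 20: S(S(S(S(S(S(S(S(mul(SZ, add(SSZ, Z))))))))))
  step 21: S(S(S(S(S(S(S(S(add(add(SSZ, Z), mul(Z, add(SSZ, Z)))))))))))
  step 22: S(S(S(S(S(S(S(S(add(S(add(SZ, Z)), mul(Z, add(SSZ, Z)))))))))))
  step 23: S(S(S(S(S(S(S(S(S(add(add(SZ, Z), mul(Z, add(SSZ, Z))))))))))))
  step 24: S(S(S(S(S(S(S(S(S(add(S(add(Z, Z)), mul(Z, add(SSZ, Z))))))))))))
  step 25: S(S(S(S(S(S(S(S(S(S(add(add(Z, Z), mul(Z, add(SSZ, Z)))))))))))))
  step 26: S(S(S(S(S(S(S(S(S(S(add(Z, mul(Z, add(SSZ, Z)))))))))))))
  step 27: S(S(S(S(S(S(S(S(S(S(mul(Z, add(SSZ, Z))))))))))))
  step 28: S^10(Z)

Answer: DIFFERENT — A ⇓ SSZ, B ⇓ S^10(Z)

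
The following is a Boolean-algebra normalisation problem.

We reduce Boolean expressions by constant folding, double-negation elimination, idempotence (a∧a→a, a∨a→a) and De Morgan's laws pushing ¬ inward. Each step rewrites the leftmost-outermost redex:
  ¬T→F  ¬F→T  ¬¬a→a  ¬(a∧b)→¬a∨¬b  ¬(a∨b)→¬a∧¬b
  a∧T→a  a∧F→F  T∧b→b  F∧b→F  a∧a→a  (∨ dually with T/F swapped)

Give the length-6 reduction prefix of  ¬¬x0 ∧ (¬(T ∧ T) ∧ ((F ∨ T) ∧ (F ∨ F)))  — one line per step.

Answer: after 6 steps: F

Reduction:
  start: ¬¬x0 ∧ (¬(T ∧ T) ∧ ((F ∨ T) ∧ (F ∨ F)))
  →1  x0 ∧ (¬(T ∧ T) ∧ ((F ∨ T) ∧ (F ∨ F)))
  →2  x0 ∧ ((¬T ∨ ¬T) ∧ ((F ∨ T) ∧ (F ∨ F)))
  →3  x0 ∧ (¬T ∧ ((F ∨ T) ∧ (F ∨ F)))
  →4  x0 ∧ (F ∧ ((F ∨ T) ∧ (F ∨ F)))
  →5  x0 ∧ F
  →6  F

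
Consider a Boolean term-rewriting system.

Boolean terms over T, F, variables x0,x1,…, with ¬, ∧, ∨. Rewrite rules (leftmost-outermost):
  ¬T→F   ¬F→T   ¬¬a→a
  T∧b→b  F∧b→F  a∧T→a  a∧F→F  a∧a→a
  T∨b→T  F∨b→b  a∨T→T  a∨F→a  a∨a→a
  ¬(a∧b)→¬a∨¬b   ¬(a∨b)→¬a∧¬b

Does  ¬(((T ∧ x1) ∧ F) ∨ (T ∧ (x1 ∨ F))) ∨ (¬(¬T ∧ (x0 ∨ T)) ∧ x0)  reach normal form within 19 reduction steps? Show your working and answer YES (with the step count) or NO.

  start: ¬(((T ∧ x1) ∧ F) ∨ (T ∧ (x1 ∨ F))) ∨ (¬(¬T ∧ (x0 ∨ T)) ∧ x0)
  step 1: (¬((T ∧ x1) ∧ F) ∧ ¬(T ∧ (x1 ∨ F))) ∨ (¬(¬T ∧ (x0 ∨ T)) ∧ x0)
  step 2: ((¬(T ∧ x1) ∨ ¬F) ∧ ¬(T ∧ (x1 ∨ F))) ∨ (¬(¬T ∧ (x0 ∨ T)) ∧ x0)
  step 3: (((¬T ∨ ¬x1) ∨ ¬F) ∧ ¬(T ∧ (x1 ∨ F))) ∨ (¬(¬T ∧ (x0 ∨ T)) ∧ x0)
  step 4: (((F ∨ ¬x1) ∨ ¬F) ∧ ¬(T ∧ (x1 ∨ F))) ∨ (¬(¬T ∧ (x0 ∨ T)) ∧ x0)
  step 5: ((¬x1 ∨ ¬F) ∧ ¬(T ∧ (x1 ∨ F))) ∨ (¬(¬T ∧ (x0 ∨ T)) ∧ x0)
  step 6: ((¬x1 ∨ T) ∧ ¬(T ∧ (x1 ∨ F))) ∨ (¬(¬T ∧ (x0 ∨ T)) ∧ x0)
  step 7: (T ∧ ¬(T ∧ (x1 ∨ F))) ∨ (¬(¬T ∧ (x0 ∨ T)) ∧ x0)
  step 8: ¬(T ∧ (x1 ∨ F)) ∨ (¬(¬T ∧ (x0 ∨ T)) ∧ x0)
  step 9: (¬T ∨ ¬(x1 ∨ F)) ∨ (¬(¬T ∧ (x0 ∨ T)) ∧ x0)
  step 10: (F ∨ ¬(x1 ∨ F)) ∨ (¬(¬T ∧ (x0 ∨ T)) ∧ x0)
  step 11: ¬(x1 ∨ F) ∨ (¬(¬T ∧ (x0 ∨ T)) ∧ x0)
  step 12: (¬x1 ∧ ¬F) ∨ (¬(¬T ∧ (x0 ∨ T)) ∧ x0)
  step 13: (¬x1 ∧ T) ∨ (¬(¬T ∧ (x0 ∨ T)) ∧ x0)
  step 14: ¬x1 ∨ (¬(¬T ∧ (x0 ∨ T)) ∧ x0)
  step 15: ¬x1 ∨ ((¬¬T ∨ ¬(x0 ∨ T)) ∧ x0)
  step 16: ¬x1 ∨ ((T ∨ ¬(x0 ∨ T)) ∧ x0)
  step 17: ¬x1 ∨ (T ∧ x0)
  step 18: ¬x1 ∨ x0

Answer: YES — reaches normal form ¬x1 ∨ x0 in 18 ≤ 19 steps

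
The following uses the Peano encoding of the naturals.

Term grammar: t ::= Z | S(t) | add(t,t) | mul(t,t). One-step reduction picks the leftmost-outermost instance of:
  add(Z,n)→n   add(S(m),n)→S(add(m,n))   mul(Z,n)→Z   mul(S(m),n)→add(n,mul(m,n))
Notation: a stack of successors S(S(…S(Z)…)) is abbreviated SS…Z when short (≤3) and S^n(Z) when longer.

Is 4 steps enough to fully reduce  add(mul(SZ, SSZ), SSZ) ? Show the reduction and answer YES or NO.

  start: add(mul(SZ, SSZ), SSZ)
  →1  add(add(SSZ, mul(Z, SSZ)), SSZ)
  →2  add(S(add(SZ, mul(Z, SSZ))), SSZ)
  →3  S(add(add(SZ, mul(Z, SSZ)), SSZ))
  →4  S(add(S(add(Z, mul(Z, SSZ))), SSZ))

Answer: NO — after 4 steps the term is S(add(S(add(Z, mul(Z, SSZ))), SSZ)), not yet normal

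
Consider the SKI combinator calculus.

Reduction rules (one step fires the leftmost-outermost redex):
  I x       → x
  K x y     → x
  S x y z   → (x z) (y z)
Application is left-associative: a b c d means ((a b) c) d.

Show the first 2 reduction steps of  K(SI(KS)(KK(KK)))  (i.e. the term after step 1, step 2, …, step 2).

Answer: after 2 steps: K(KK(KK)(KS(KK(KK))))

Derivation:
  start: K(SI(KS)(KK(KK)))
  [1] K(I(KK(KK))(KS(KK(KK))))
  [2] K(KK(KK)(KS(KK(KK))))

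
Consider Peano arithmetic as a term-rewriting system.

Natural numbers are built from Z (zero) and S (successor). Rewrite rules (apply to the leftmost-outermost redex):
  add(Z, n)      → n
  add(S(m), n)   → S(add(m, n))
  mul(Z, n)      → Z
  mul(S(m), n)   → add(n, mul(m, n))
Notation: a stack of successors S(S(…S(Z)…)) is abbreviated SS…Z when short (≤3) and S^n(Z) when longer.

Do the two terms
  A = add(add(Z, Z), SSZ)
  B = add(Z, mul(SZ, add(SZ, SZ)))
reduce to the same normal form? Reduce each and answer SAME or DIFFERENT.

Term A:
  start: add(add(Z, Z), SSZ)
  →1  add(Z, SSZ)
  →2  SSZ

Term B:
  start: add(Z, mul(SZ, add(SZ, SZ)))
  →1  mul(SZ, add(SZ, SZ))
  →2  add(add(SZ, SZ), mul(Z, add(SZ, SZ)))
  →3  add(S(add(Z, SZ)), mul(Z, add(SZ, SZ)))
  →4  S(add(add(Z, SZ), mul(Z, add(SZ, SZ))))
  →5  S(add(SZ, mul(Z, add(SZ, SZ))))
  →6  S(S(add(Z, mul(Z, add(SZ, SZ)))))
  →7  S(S(mul(Z, add(SZ, SZ))))
  →8  SSZ

Answer: SAME — A ⇓ SSZ, B ⇓ SSZ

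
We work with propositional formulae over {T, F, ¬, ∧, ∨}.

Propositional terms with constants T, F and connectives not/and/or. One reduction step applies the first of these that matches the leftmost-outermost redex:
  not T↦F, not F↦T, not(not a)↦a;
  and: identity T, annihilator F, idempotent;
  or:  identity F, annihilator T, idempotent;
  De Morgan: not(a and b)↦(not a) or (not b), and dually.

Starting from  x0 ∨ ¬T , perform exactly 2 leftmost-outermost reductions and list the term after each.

Answer: after 2 steps: x0

Derivation:
  start: x0 ∨ ¬T
  [1] x0 ∨ F
  [2] x0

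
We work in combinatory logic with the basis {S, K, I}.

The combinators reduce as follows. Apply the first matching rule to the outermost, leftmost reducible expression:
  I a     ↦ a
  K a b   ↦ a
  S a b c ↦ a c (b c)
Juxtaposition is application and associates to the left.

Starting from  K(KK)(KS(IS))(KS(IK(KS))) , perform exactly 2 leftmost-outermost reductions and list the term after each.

Answer: after 2 steps: K

Working:
  start: K(KK)(KS(IS))(KS(IK(KS)))
  [1] KK(KS(IK(KS)))
  [2] K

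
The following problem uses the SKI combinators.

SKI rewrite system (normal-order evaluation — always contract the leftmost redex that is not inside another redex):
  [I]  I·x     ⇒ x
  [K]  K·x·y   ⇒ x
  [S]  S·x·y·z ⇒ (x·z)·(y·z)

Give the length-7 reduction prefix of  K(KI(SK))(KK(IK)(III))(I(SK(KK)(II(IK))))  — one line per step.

  start: K(KI(SK))(KK(IK)(III))(I(SK(KK)(II(IK))))
  →1  KI(SK)(I(SK(KK)(II(IK))))
  →2  I(I(SK(KK)(II(IK))))
  →3  I(SK(KK)(II(IK)))
  →4  SK(KK)(II(IK))
  →5  K(II(IK))(KK(II(IK)))
  →6  II(IK)
  →7  I(IK)

Answer: after 7 steps: I(IK)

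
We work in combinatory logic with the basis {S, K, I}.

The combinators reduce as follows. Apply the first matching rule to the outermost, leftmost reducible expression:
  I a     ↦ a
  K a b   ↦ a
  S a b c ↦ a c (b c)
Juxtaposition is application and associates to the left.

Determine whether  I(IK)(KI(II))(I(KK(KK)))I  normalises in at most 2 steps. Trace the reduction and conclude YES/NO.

Answer: NO — after 2 steps the term is K(KI(II))(I(KK(KK)))I, not yet normal

Derivation:
  start: I(IK)(KI(II))(I(KK(KK)))I
  →1  IK(KI(II))(I(KK(KK)))I
  →2  K(KI(II))(I(KK(KK)))I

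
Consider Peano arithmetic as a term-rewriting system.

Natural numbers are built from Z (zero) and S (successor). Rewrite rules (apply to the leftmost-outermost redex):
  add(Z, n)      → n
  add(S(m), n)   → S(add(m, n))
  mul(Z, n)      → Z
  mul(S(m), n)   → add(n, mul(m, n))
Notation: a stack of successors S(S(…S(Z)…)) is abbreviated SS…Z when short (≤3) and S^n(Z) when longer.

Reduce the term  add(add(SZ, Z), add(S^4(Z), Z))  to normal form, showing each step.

  start: add(add(SZ, Z), add(S^4(Z), Z))
  step 1: add(S(add(Z, Z)), add(S^4(Z), Z))
  step 2: S(add(add(Z, Z), add(S^4(Z), Z)))
  step 3: S(add(Z, add(S^4(Z), Z)))
  step 4: S(add(S^4(Z), Z))
  step 5: S(S(add(SSSZ, Z)))
  step 6: S(S(S(add(SSZ, Z))))
  step 7: S(S(S(S(add(SZ, Z)))))
  step 8: S(S(S(S(S(add(Z, Z))))))
  step 9: S^5(Z)

Answer: normal form = S^5(Z)  (in 9 steps)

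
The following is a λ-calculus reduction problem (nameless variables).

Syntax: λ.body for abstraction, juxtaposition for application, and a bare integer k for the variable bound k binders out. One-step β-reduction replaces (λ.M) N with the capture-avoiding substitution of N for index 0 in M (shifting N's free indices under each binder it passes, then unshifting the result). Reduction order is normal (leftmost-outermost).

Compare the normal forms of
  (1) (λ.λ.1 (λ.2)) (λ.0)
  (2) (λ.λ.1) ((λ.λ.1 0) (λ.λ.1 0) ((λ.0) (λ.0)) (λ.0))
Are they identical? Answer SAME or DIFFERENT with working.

Answer: DIFFERENT — A ⇓ λ.λ.λ.0, B ⇓ λ.λ.0

Working:
Term A:
  start: (λ.λ.1 (λ.2)) (λ.0)
  →1  λ.(λ.0) (λ.λ.0)
  →2  λ.λ.λ.0

Term B:
  start: (λ.λ.1) ((λ.λ.1 0) (λ.λ.1 0) ((λ.0) (λ.0)) (λ.0))
  →1  λ.(λ.λ.1 0) (λ.λ.1 0) ((λ.0) (λ.0)) (λ.0)
  →2  λ.(λ.(λ.λ.1 0) 0) ((λ.0) (λ.0)) (λ.0)
  →3  λ.(λ.λ.1 0) ((λ.0) (λ.0)) (λ.0)
  →4  λ.(λ.(λ.0) (λ.0) 0) (λ.0)
  →5  λ.(λ.0) (λ.0) (λ.0)
  →6  λ.(λ.0) (λ.0)
  →7  λ.λ.0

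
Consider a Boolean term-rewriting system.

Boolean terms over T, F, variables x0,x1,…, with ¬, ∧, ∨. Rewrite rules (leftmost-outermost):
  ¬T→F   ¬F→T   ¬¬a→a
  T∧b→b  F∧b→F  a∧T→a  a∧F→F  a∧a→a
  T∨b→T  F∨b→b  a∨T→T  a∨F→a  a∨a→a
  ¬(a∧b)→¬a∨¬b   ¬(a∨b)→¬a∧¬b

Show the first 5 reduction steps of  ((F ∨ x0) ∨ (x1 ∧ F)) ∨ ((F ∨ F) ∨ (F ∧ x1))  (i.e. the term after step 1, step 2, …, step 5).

  start: ((F ∨ x0) ∨ (x1 ∧ F)) ∨ ((F ∨ F) ∨ (F ∧ x1))
  step 1: (x0 ∨ (x1 ∧ F)) ∨ ((F ∨ F) ∨ (F ∧ x1))
  step 2: (x0 ∨ F) ∨ ((F ∨ F) ∨ (F ∧ x1))
  step 3: x0 ∨ ((F ∨ F) ∨ (F ∧ x1))
  step 4: x0 ∨ (F ∨ (F ∧ x1))
  step 5: x0 ∨ (F ∧ x1)

Answer: after 5 steps: x0 ∨ (F ∧ x1)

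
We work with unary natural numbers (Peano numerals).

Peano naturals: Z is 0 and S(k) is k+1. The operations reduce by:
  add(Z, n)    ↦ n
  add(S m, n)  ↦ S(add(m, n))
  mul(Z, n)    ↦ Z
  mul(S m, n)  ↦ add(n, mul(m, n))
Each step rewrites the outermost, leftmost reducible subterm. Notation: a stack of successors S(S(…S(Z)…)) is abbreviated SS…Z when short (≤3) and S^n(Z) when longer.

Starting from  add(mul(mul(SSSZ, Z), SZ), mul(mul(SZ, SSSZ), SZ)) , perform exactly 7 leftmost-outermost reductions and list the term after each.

Answer: after 7 steps: add(mul(Z, SZ), mul(mul(SZ, SSSZ), SZ))

Reduction:
  start: add(mul(mul(SSSZ, Z), SZ), mul(mul(SZ, SSSZ), SZ))
  [1] add(mul(add(Z, mul(SSZ, Z)), SZ), mul(mul(SZ, SSSZ), SZ))
  [2] add(mul(mul(SSZ, Z), SZ), mul(mul(SZ, SSSZ), SZ))
  [3] add(mul(add(Z, mul(SZ, Z)), SZ), mul(mul(SZ, SSSZ), SZ))
  [4] add(mul(mul(SZ, Z), SZ), mul(mul(SZ, SSSZ), SZ))
  [5] add(mul(add(Z, mul(Z, Z)), SZ), mul(mul(SZ, SSSZ), SZ))
  [6] add(mul(mul(Z, Z), SZ), mul(mul(SZ, SSSZ), SZ))
  [7] add(mul(Z, SZ), mul(mul(SZ, SSSZ), SZ))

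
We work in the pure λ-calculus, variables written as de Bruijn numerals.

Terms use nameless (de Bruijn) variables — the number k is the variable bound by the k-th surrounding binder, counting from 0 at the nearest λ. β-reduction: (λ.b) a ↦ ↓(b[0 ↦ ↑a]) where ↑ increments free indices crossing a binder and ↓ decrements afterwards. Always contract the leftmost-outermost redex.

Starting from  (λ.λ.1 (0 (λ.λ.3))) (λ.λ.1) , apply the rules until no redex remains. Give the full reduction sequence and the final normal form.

  start: (λ.λ.1 (0 (λ.λ.3))) (λ.λ.1)
  step 1: λ.(λ.λ.1) (0 (λ.λ.λ.λ.1))
  step 2: λ.λ.1 (λ.λ.λ.λ.1)

Answer: normal form = λ.λ.1 (λ.λ.λ.λ.1)  (in 2 steps)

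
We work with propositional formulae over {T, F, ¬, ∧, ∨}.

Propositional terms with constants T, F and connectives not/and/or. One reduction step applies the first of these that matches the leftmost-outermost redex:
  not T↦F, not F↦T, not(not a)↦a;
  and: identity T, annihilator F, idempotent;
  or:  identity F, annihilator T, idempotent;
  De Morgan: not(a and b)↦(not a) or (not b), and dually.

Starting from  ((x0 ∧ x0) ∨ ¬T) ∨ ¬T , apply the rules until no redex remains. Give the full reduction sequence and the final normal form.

Answer: normal form = x0  (in 5 steps)

Working:
  start: ((x0 ∧ x0) ∨ ¬T) ∨ ¬T
  [1] (x0 ∨ ¬T) ∨ ¬T
  [2] (x0 ∨ F) ∨ ¬T
  [3] x0 ∨ ¬T
  [4] x0 ∨ F
  [5] x0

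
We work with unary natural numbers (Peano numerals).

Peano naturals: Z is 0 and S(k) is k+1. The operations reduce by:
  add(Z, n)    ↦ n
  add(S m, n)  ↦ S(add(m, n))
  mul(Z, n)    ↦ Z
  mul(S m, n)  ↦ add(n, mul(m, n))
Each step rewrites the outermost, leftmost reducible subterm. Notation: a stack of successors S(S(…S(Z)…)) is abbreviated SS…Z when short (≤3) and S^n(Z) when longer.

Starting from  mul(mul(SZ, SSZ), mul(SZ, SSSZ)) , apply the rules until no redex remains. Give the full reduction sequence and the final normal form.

Answer: normal form = S^6(Z)  (in 28 steps)

Working:
  start: mul(mul(SZ, SSZ), mul(SZ, SSSZ))
  →1  mul(add(SSZ, mul(Z, SSZ)), mul(SZ, SSSZ))
  →2  mul(S(add(SZ, mul(Z, SSZ))), mul(SZ, SSSZ))
  →3  add(mul(SZ, SSSZ), mul(add(SZ, mul(Z, SSZ)), mul(SZ, SSSZ)))
  →4  add(add(SSSZ, mul(Z, SSSZ)), mul(add(SZ, mul(Z, SSZ)), mul(SZ, SSSZ)))
  →5  add(S(add(SSZ, mul(Z, SSSZ))), mul(add(SZ, mul(Z, SSZ)), mul(SZ, SSSZ)))
  →6  S(add(add(SSZ, mul(Z, SSSZ)), mul(add(SZ, mul(Z, SSZ)), mul(SZ, SSSZ))))
  →7  S(add(S(add(SZ, mul(Z, SSSZ))), mul(add(SZ, mul(Z, SSZ)), mul(SZ, SSSZ))))
  →8  S(S(add(add(SZ, mul(Z, SSSZ)), mul(add(SZ, mul(Z, SSZ)), mul(SZ, SSSZ)))))
  →9  S(S(add(S(add(Z, mul(Z, SSSZ))), mul(add(SZ, mul(Z, SSZ)), mul(SZ, SSSZ)))))
  →10  S(S(S(add(add(Z, mul(Z, SSSZ)), mul(add(SZ, mul(Z, SSZ)), mul(SZ, SSSZ))))))
  →11  S(S(S(add(mul(Z, SSSZ), mul(add(SZ, mul(Z, SSZ)), mul(SZ, SSSZ))))))
  →12  S(S(S(add(Z, mul(add(SZ, mul(Z, SSZ)), mul(SZ, SSSZ))))))
  →13  S(S(S(mul(add(SZ, mul(Z, SSZ)), mul(SZ, SSSZ)))))
  →14  S(S(S(mul(S(add(Z, mul(Z, SSZ))), mul(SZ, SSSZ)))))
  →15  S(S(S(add(mul(SZ, SSSZ), mul(add(Z, mul(Z, SSZ)), mul(SZ, SSSZ))))))
  →16  S(S(S(add(add(SSSZ, mul(Z, SSSZ)), mul(add(Z, mul(Z, SSZ)), mul(SZ, SSSZ))))))
  →17  S(S(S(add(S(add(SSZ, mul(Z, SSSZ))), mul(add(Z, mul(Z, SSZ)), mul(SZ, SSSZ))))))
  →18  S(S(S(S(add(add(SSZ, mul(Z, SSSZ)), mul(add(Z, mul(Z, SSZ)), mul(SZ, SSSZ)))))))
  →19  S(S(S(S(add(S(add(SZ, mul(Z, SSSZ))), mul(add(Z, mul(Z, SSZ)), mul(SZ, SSSZ)))))))
  →20  S(S(S(S(S(add(add(SZ, mul(Z, SSSZ)), mul(add(Z, mul(Z, SSZ)), mul(SZ, SSSZ))))))))
  →21  S(S(S(S(S(add(S(add(Z, mul(Z, SSSZ))), mul(add(Z, mul(Z, SSZ)), mul(SZ, SSSZ))))))))
  →22  S(S(S(S(S(S(add(add(Z, mul(Z, SSSZ)), mul(add(Z, mul(Z, SSZ)), mul(SZ, SSSZ)))))))))
  →23  S(S(S(S(S(S(add(mul(Z, SSSZ), mul(add(Z, mul(Z, SSZ)), mul(SZ, SSSZ)))))))))
  →24  S(S(S(S(S(S(add(Z, mul(add(Z, mul(Z, SSZ)), mul(SZ, SSSZ)))))))))
  →25  S(S(S(S(S(S(mul(add(Z, mul(Z, SSZ)), mul(SZ, SSSZ))))))))
  →26  S(S(S(S(S(S(mul(mul(Z, SSZ), mul(SZ, SSSZ))))))))
  →27  S(S(S(S(S(S(mul(Z, mul(SZ, SSSZ))))))))
  →28  S^6(Z)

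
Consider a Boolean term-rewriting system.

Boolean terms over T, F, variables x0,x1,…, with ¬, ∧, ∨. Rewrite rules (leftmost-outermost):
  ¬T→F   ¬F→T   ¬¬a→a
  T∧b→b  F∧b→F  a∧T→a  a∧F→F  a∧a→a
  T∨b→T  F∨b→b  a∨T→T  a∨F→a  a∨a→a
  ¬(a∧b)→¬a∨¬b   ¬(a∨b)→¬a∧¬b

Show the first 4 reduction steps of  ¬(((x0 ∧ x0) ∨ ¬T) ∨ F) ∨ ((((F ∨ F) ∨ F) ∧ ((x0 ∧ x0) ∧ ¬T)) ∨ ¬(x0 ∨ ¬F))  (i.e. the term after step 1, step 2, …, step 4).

  start: ¬(((x0 ∧ x0) ∨ ¬T) ∨ F) ∨ ((((F ∨ F) ∨ F) ∧ ((x0 ∧ x0) ∧ ¬T)) ∨ ¬(x0 ∨ ¬F))
  →1  (¬((x0 ∧ x0) ∨ ¬T) ∧ ¬F) ∨ ((((F ∨ F) ∨ F) ∧ ((x0 ∧ x0) ∧ ¬T)) ∨ ¬(x0 ∨ ¬F))
  →2  ((¬(x0 ∧ x0) ∧ ¬¬T) ∧ ¬F) ∨ ((((F ∨ F) ∨ F) ∧ ((x0 ∧ x0) ∧ ¬T)) ∨ ¬(x0 ∨ ¬F))
  →3  (((¬x0 ∨ ¬x0) ∧ ¬¬T) ∧ ¬F) ∨ ((((F ∨ F) ∨ F) ∧ ((x0 ∧ x0) ∧ ¬T)) ∨ ¬(x0 ∨ ¬F))
  →4  ((¬x0 ∧ ¬¬T) ∧ ¬F) ∨ ((((F ∨ F) ∨ F) ∧ ((x0 ∧ x0) ∧ ¬T)) ∨ ¬(x0 ∨ ¬F))

Answer: after 4 steps: ((¬x0 ∧ ¬¬T) ∧ ¬F) ∨ ((((F ∨ F) ∨ F) ∧ ((x0 ∧ x0) ∧ ¬T)) ∨ ¬(x0 ∨ ¬F))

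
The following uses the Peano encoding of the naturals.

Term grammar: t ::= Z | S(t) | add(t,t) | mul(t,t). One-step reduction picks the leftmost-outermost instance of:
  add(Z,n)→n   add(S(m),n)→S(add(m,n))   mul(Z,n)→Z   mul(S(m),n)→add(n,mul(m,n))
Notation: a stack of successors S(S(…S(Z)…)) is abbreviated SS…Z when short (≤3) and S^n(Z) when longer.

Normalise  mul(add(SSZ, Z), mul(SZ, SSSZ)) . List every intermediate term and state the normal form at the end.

Answer: normal form = S^6(Z)  (in 26 steps)

Derivation:
  start: mul(add(SSZ, Z), mul(SZ, SSSZ))
  →1  mul(S(add(SZ, Z)), mul(SZ, SSSZ))
  →2  add(mul(SZ, SSSZ), mul(add(SZ, Z), mul(SZ, SSSZ)))
  →3  add(add(SSSZ, mul(Z, SSSZ)), mul(add(SZ, Z), mul(SZ, SSSZ)))
  →4  add(S(add(SSZ, mul(Z, SSSZ))), mul(add(SZ, Z), mul(SZ, SSSZ)))
  →5  S(add(add(SSZ, mul(Z, SSSZ)), mul(add(SZ, Z), mul(SZ, SSSZ))))
  →6  S(add(S(add(SZ, mul(Z, SSSZ))), mul(add(SZ, Z), mul(SZ, SSSZ))))
  →7  S(S(add(add(SZ, mul(Z, SSSZ)), mul(add(SZ, Z), mul(SZ, SSSZ)))))
  →8  S(S(add(S(add(Z, mul(Z, SSSZ))), mul(add(SZ, Z), mul(SZ, SSSZ)))))
  →9  S(S(S(add(add(Z, mul(Z, SSSZ)), mul(add(SZ, Z), mul(SZ, SSSZ))))))
  →10  S(S(S(add(mul(Z, SSSZ), mul(add(SZ, Z), mul(SZ, SSSZ))))))
  →11  S(S(S(add(Z, mul(add(SZ, Z), mul(SZ, SSSZ))))))
  →12  S(S(S(mul(add(SZ, Z), mul(SZ, SSSZ)))))
  →13  S(S(S(mul(S(add(Z, Z)), mul(SZ, SSSZ)))))
  →14  S(S(S(add(mul(SZ, SSSZ), mul(add(Z, Z), mul(SZ, SSSZ))))))
  →15  S(S(S(add(add(SSSZ, mul(Z, SSSZ)), mul(add(Z, Z), mul(SZ, SSSZ))))))
  →16  S(S(S(add(S(add(SSZ, mul(Z, SSSZ))), mul(add(Z, Z), mul(SZ, SSSZ))))))
  →17  S(S(S(S(add(add(SSZ, mul(Z, SSSZ)), mul(add(Z, Z), mul(SZ, SSSZ)))))))
  →18  S(S(S(S(add(S(add(SZ, mul(Z, SSSZ))), mul(add(Z, Z), mul(SZ, SSSZ)))))))
  →19  S(S(S(S(S(add(add(SZ, mul(Z, SSSZ)), mul(add(Z, Z), mul(SZ, SSSZ))))))))
  →20  S(S(S(S(S(add(S(add(Z, mul(Z, SSSZ))), mul(add(Z, Z), mul(SZ, SSSZ))))))))
  →21  S(S(S(S(S(S(add(add(Z, mul(Z, SSSZ)), mul(add(Z, Z), mul(SZ, SSSZ)))))))))
  →22  S(S(S(S(S(S(add(mul(Z, SSSZ), mul(add(Z, Z), mul(SZ, SSSZ)))))))))
  →23  S(S(S(S(S(S(add(Z, mul(add(Z, Z), mul(SZ, SSSZ)))))))))
  →24  S(S(S(S(S(S(mul(add(Z, Z), mul(SZ, SSSZ))))))))
  →25  S(S(S(S(S(S(mul(Z, mul(SZ, SSSZ))))))))
  →26  S^6(Z)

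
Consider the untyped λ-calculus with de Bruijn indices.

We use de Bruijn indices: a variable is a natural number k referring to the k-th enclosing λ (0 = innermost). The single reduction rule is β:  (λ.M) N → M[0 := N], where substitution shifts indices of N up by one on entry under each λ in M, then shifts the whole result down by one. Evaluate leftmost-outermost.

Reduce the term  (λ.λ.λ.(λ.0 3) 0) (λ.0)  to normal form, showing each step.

Answer: normal form = λ.λ.0 (λ.0)  (in 2 steps)

Working:
  start: (λ.λ.λ.(λ.0 3) 0) (λ.0)
  step 1: λ.λ.(λ.0 (λ.0)) 0
  step 2: λ.λ.0 (λ.0)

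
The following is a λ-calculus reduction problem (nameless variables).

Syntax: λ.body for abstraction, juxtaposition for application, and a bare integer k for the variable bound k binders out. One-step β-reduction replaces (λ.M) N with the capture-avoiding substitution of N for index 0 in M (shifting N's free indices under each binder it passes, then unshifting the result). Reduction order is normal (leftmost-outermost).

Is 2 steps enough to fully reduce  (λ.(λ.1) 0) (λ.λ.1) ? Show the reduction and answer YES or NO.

  start: (λ.(λ.1) 0) (λ.λ.1)
  [1] (λ.λ.λ.1) (λ.λ.1)
  [2] λ.λ.1

Answer: YES — reaches normal form λ.λ.1 in 2 ≤ 2 steps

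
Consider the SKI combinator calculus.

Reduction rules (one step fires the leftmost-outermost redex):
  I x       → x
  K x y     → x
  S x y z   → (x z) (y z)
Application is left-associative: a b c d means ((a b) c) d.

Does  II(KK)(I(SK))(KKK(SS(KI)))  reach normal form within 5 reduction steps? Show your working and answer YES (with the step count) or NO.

  start: II(KK)(I(SK))(KKK(SS(KI)))
  [1] I(KK)(I(SK))(KKK(SS(KI)))
  [2] KK(I(SK))(KKK(SS(KI)))
  [3] K(KKK(SS(KI)))
  [4] K(K(SS(KI)))

Answer: YES — reaches normal form K(K(SS(KI))) in 4 ≤ 5 steps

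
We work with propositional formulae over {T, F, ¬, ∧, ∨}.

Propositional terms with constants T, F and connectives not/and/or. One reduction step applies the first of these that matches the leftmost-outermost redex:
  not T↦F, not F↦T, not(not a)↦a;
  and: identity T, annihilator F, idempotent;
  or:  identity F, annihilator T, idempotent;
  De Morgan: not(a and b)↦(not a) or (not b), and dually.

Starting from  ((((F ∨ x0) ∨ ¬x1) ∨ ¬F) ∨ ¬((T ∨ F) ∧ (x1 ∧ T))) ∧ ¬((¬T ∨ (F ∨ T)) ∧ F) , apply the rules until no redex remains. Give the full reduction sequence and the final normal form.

  start: ((((F ∨ x0) ∨ ¬x1) ∨ ¬F) ∨ ¬((T ∨ F) ∧ (x1 ∧ T))) ∧ ¬((¬T ∨ (F ∨ T)) ∧ F)
  →1  (((x0 ∨ ¬x1) ∨ ¬F) ∨ ¬((T ∨ F) ∧ (x1 ∧ T))) ∧ ¬((¬T ∨ (F ∨ T)) ∧ F)
  →2  (((x0 ∨ ¬x1) ∨ T) ∨ ¬((T ∨ F) ∧ (x1 ∧ T))) ∧ ¬((¬T ∨ (F ∨ T)) ∧ F)
  →3  (T ∨ ¬((T ∨ F) ∧ (x1 ∧ T))) ∧ ¬((¬T ∨ (F ∨ T)) ∧ F)
  →4  T ∧ ¬((¬T ∨ (F ∨ T)) ∧ F)
  →5  ¬((¬T ∨ (F ∨ T)) ∧ F)
  →6  ¬(¬T ∨ (F ∨ T)) ∨ ¬F
  →7  (¬¬T ∧ ¬(F ∨ T)) ∨ ¬F
  →8  (T ∧ ¬(F ∨ T)) ∨ ¬F
  →9  ¬(F ∨ T) ∨ ¬F
  →10  (¬F ∧ ¬T) ∨ ¬F
  →11  (T ∧ ¬T) ∨ ¬F
  →12  ¬T ∨ ¬F
  →13  F ∨ ¬F
  →14  ¬F
  →15  T

Answer: normal form = T  (in 15 steps)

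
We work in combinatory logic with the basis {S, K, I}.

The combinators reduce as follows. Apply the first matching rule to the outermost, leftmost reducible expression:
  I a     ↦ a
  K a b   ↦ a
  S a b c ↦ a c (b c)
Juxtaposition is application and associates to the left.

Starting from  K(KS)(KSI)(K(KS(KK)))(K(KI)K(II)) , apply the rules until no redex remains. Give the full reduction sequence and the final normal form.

Answer: normal form = SI  (in 4 steps)

Reduction:
  start: K(KS)(KSI)(K(KS(KK)))(K(KI)K(II))
  step 1: KS(K(KS(KK)))(K(KI)K(II))
  step 2: S(K(KI)K(II))
  step 3: S(KI(II))
  step 4: SI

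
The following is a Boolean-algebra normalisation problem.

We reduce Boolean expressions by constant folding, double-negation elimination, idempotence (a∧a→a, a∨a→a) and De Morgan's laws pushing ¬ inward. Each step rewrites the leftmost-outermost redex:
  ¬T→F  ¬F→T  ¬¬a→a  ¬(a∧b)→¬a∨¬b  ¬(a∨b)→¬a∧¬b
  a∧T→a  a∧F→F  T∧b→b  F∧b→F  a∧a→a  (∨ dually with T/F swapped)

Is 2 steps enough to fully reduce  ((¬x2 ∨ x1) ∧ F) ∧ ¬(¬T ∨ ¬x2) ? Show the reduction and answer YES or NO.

  start: ((¬x2 ∨ x1) ∧ F) ∧ ¬(¬T ∨ ¬x2)
  step 1: F ∧ ¬(¬T ∨ ¬x2)
  step 2: F

Answer: YES — reaches normal form F in 2 ≤ 2 steps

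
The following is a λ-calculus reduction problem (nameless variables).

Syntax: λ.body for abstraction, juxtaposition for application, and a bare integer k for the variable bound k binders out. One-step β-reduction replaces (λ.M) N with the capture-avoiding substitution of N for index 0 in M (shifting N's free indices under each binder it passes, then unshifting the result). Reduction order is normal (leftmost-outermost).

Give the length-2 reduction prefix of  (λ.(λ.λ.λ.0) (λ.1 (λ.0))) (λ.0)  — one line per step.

Answer: after 2 steps: λ.λ.0

Reduction:
  start: (λ.(λ.λ.λ.0) (λ.1 (λ.0))) (λ.0)
  step 1: (λ.λ.λ.0) (λ.(λ.0) (λ.0))
  step 2: λ.λ.0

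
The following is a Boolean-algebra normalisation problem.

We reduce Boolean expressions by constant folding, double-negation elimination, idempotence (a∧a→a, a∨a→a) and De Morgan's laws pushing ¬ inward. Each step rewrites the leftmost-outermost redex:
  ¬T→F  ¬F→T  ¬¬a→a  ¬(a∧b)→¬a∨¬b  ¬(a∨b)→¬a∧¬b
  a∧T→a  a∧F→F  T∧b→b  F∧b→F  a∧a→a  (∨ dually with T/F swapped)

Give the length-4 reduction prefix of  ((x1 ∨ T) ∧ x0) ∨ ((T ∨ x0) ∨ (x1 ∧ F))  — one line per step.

  start: ((x1 ∨ T) ∧ x0) ∨ ((T ∨ x0) ∨ (x1 ∧ F))
  [1] (T ∧ x0) ∨ ((T ∨ x0) ∨ (x1 ∧ F))
  [2] x0 ∨ ((T ∨ x0) ∨ (x1 ∧ F))
  [3] x0 ∨ (T ∨ (x1 ∧ F))
  [4] x0 ∨ T

Answer: after 4 steps: x0 ∨ T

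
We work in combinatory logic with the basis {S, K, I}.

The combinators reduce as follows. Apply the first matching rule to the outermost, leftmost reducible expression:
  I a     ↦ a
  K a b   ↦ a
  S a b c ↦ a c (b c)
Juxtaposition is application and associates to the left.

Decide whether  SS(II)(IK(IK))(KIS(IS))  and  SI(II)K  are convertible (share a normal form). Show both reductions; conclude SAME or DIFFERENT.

Term A:
  start: SS(II)(IK(IK))(KIS(IS))
  [1] S(IK(IK))(II(IK(IK)))(KIS(IS))
  [2] IK(IK)(KIS(IS))(II(IK(IK))(KIS(IS)))
  [3] K(IK)(KIS(IS))(II(IK(IK))(KIS(IS)))
  [4] IK(II(IK(IK))(KIS(IS)))
  [5] K(II(IK(IK))(KIS(IS)))
  [6] K(I(IK(IK))(KIS(IS)))
  [7] K(IK(IK)(KIS(IS)))
  [8] K(K(IK)(KIS(IS)))
  [9] K(IK)
  [10] KK

Term B:
  start: SI(II)K
  [1] IK(IIK)
  [2] K(IIK)
  [3] K(IK)
  [4] KK

Answer: SAME — A ⇓ KK, B ⇓ KK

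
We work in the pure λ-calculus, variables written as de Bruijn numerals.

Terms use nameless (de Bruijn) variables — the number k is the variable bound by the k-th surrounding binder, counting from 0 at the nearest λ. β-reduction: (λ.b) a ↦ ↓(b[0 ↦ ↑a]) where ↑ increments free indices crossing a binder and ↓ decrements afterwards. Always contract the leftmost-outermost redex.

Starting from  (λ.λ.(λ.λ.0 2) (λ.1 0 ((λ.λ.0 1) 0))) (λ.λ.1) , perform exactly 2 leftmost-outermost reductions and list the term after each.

Answer: after 2 steps: λ.λ.0 1

Derivation:
  start: (λ.λ.(λ.λ.0 2) (λ.1 0 ((λ.λ.0 1) 0))) (λ.λ.1)
  step 1: λ.(λ.λ.0 2) (λ.1 0 ((λ.λ.0 1) 0))
  step 2: λ.λ.0 1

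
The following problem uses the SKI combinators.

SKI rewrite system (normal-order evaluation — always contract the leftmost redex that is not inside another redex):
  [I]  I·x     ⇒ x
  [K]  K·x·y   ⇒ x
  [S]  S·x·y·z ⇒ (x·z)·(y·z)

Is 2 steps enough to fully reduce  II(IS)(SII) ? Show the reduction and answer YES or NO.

  start: II(IS)(SII)
  step 1: I(IS)(SII)
  step 2: IS(SII)

Answer: NO — after 2 steps the term is IS(SII), not yet normal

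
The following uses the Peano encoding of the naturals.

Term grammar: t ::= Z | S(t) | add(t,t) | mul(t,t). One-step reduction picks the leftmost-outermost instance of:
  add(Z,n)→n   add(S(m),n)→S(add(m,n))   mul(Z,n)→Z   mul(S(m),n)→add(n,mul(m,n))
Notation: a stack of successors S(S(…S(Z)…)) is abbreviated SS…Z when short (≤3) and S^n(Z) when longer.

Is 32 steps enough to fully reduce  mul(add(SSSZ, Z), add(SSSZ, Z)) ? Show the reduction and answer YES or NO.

  start: mul(add(SSSZ, Z), add(SSSZ, Z))
  step 1: mul(S(add(SSZ, Z)), add(SSSZ, Z))
  step 2: add(add(SSSZ, Z), mul(add(SSZ, Z), add(SSSZ, Z)))
  step 3: add(S(add(SSZ, Z)), mul(add(SSZ, Z), add(SSSZ, Z)))
  step 4: S(add(add(SSZ, Z), mul(add(SSZ, Z), add(SSSZ, Z))))
  step 5: S(add(S(add(SZ, Z)), mul(add(SSZ, Z), add(SSSZ, Z))))
  step 6: S(S(add(add(SZ, Z), mul(add(SSZ, Z), add(SSSZ, Z)))))
  step 7: S(S(add(S(add(Z, Z)), mul(add(SSZ, Z), add(SSSZ, Z)))))
  step 8: S(S(S(add(add(Z, Z), mul(add(SSZ, Z), add(SSSZ, Z))))))
  step 9: S(S(S(add(Z, mul(add(SSZ, Z), add(SSSZ, Z))))))
  step 10: S(S(S(mul(add(SSZ, Z), add(SSSZ, Z)))))
  step 11: S(S(S(mul(S(add(SZ, Z)), add(SSSZ, Z)))))
  step 12: S(S(S(add(add(SSSZ, Z), mul(add(SZ, Z), add(SSSZ, Z))))))
  step 13: S(S(S(add(S(add(SSZ, Z)), mul(add(SZ, Z), add(SSSZ, Z))))))
  step 14: S(S(S(S(add(add(SSZ, Z), mul(add(SZ, Z), add(SSSZ, Z)))))))
  step 15: S(S(S(S(add(S(add(SZ, Z)), mul(add(SZ, Z), add(SSSZ, Z)))))))
  step 16: S(S(S(S(S(add(add(SZ, Z), mul(add(SZ, Z), add(SSSZ, Z))))))))
  step 17: S(S(S(S(S(add(S(add(Z, Z)), mul(add(SZ, Z), add(SSSZ, Z))))))))
  step 18: S(S(S(S(S(S(add(add(Z, Z), mul(add(SZ, Z), add(SSSZ, Z)))))))))
  step 19: S(S(S(S(S(S(add(Z, mul(add(SZ, Z), add(SSSZ, Z)))))))))
  step 20: S(S(S(S(S(S(mul(add(SZ, Z), add(SSSZ, Z))))))))
  step 21: S(S(S(S(S(S(mul(S(add(Z, Z)), add(SSSZ, Z))))))))
  step 22: S(S(S(S(S(S(add(add(SSSZ, Z), mul(add(Z, Z), add(SSSZ, Z)))))))))
  step 23: S(S(S(S(S(S(add(S(add(SSZ, Z)), mul(add(Z, Z), add(SSSZ, Z)))))))))
  step 24: S(S(S(S(S(S(S(add(add(SSZ, Z), mul(add(Z, Z), add(SSSZ, Z))))))))))
  step 25: S(S(S(S(S(S(S(add(S(add(SZ, Z)), mul(add(Z, Z), add(SSSZ, Z))))))))))
  step 26: S(S(S(S(S(S(S(S(add(add(SZ, Z), mul(add(Z, Z), add(SSSZ, Z)))))))))))
  step 27: S(S(S(S(S(S(S(S(add(S(add(Z, Z)), mul(add(Z, Z), add(SSSZ, Z)))))))))))
  step 28: S(S(S(S(S(S(S(S(S(add(add(Z, Z), mul(add(Z, Z), add(SSSZ, Z))))))))))))
  step 29: S(S(S(S(S(S(S(S(S(add(Z, mul(add(Z, Z), add(SSSZ, Z))))))))))))
  step 30: S(S(S(S(S(S(S(S(S(mul(add(Z, Z), add(SSSZ, Z)))))))))))
  step 31: S(S(S(S(S(S(S(S(S(mul(Z, add(SSSZ, Z)))))))))))
  step 32: S^9(Z)

Answer: YES — reaches normal form S^9(Z) in 32 ≤ 32 steps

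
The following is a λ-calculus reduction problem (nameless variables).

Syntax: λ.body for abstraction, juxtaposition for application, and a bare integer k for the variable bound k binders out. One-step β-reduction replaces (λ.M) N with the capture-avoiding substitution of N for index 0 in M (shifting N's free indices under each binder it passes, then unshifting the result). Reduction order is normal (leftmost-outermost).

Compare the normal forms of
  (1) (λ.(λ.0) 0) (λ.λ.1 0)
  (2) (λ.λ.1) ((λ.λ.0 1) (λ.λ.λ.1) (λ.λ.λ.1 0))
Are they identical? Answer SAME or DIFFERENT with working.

Answer: DIFFERENT — A ⇓ λ.λ.1 0, B ⇓ λ.λ.λ.1 0

Derivation:
Term A:
  start: (λ.(λ.0) 0) (λ.λ.1 0)
  [1] (λ.0) (λ.λ.1 0)
  [2] λ.λ.1 0

Term B:
  start: (λ.λ.1) ((λ.λ.0 1) (λ.λ.λ.1) (λ.λ.λ.1 0))
  [1] λ.(λ.λ.0 1) (λ.λ.λ.1) (λ.λ.λ.1 0)
  [2] λ.(λ.0 (λ.λ.λ.1)) (λ.λ.λ.1 0)
  [3] λ.(λ.λ.λ.1 0) (λ.λ.λ.1)
  [4] λ.λ.λ.1 0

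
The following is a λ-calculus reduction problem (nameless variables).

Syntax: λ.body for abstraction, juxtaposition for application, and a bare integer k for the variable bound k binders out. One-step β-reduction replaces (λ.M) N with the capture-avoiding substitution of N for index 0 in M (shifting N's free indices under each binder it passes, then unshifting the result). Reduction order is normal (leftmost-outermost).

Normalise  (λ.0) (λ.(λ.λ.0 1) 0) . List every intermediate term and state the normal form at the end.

  start: (λ.0) (λ.(λ.λ.0 1) 0)
  [1] λ.(λ.λ.0 1) 0
  [2] λ.λ.0 1

Answer: normal form = λ.λ.0 1  (in 2 steps)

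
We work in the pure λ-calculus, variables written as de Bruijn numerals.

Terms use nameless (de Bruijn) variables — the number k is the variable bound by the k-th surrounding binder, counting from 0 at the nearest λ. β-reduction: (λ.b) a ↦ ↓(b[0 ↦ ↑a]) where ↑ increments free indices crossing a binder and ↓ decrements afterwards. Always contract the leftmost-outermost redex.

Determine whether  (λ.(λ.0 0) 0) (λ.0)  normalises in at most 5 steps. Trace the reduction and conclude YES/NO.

Answer: YES — reaches normal form λ.0 in 3 ≤ 5 steps

Working:
  start: (λ.(λ.0 0) 0) (λ.0)
  step 1: (λ.0 0) (λ.0)
  step 2: (λ.0) (λ.0)
  step 3: λ.0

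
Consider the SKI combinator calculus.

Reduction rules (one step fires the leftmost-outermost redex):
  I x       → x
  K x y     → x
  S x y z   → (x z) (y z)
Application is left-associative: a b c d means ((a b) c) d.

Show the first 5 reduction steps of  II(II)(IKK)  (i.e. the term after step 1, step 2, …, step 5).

  start: II(II)(IKK)
  step 1: I(II)(IKK)
  step 2: II(IKK)
  step 3: I(IKK)
  step 4: IKK
  step 5: KK

Answer: after 5 steps: KK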